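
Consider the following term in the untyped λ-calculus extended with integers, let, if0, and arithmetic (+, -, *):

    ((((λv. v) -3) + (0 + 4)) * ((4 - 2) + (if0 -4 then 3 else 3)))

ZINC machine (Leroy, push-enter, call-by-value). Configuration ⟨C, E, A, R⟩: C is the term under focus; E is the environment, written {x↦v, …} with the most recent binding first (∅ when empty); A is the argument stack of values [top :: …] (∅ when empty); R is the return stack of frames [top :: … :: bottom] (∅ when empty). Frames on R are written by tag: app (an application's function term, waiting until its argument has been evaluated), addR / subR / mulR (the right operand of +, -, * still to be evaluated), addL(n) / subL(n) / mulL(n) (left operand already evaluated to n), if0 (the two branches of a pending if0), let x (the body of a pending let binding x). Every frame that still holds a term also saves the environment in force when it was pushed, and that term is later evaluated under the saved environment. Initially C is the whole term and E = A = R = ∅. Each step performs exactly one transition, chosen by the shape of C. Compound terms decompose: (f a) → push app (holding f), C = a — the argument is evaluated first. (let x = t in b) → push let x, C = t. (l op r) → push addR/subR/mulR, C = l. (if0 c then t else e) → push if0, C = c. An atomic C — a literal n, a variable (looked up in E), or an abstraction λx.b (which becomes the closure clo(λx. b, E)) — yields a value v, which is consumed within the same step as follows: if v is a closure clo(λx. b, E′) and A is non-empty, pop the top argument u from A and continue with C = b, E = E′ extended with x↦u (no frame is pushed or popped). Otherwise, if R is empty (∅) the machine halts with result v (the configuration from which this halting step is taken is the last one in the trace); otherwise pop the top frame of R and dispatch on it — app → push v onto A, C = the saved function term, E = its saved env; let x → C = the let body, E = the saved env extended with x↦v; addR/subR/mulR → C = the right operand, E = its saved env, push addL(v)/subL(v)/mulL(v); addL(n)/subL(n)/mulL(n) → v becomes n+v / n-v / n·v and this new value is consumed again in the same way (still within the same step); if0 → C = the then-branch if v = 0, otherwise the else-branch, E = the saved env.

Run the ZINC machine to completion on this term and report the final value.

Answer: 5

Machine steps:
step 0: [C=((((λv. v) -3) + (0 + 4)) * ((4 - 2) + (if0 -4 then 3 else 3))) | E=∅ | A=∅ | R=∅]
step 1: [C=(((λv. v) -3) + (0 + 4)) | E=∅ | A=∅ | R=[mulR]]
step 2: [C=((λv. v) -3) | E=∅ | A=∅ | R=[addR :: mulR]]
step 3: [C=-3 | E=∅ | A=∅ | R=[app :: addR :: mulR]]
step 4: [C=(λv. v) | E=∅ | A=[-3] | R=[addR :: mulR]]
step 5: [C=v | E={v↦-3} | A=∅ | R=[addR :: mulR]]
step 6: [C=(0 + 4) | E=∅ | A=∅ | R=[addL(-3) :: mulR]]
step 7: [C=0 | E=∅ | A=∅ | R=[addR :: addL(-3) :: mulR]]
step 8: [C=4 | E=∅ | A=∅ | R=[addL(0) :: addL(-3) :: mulR]]
step 9: [C=((4 - 2) + (if0 -4 then 3 else 3)) | E=∅ | A=∅ | R=[mulL(1)]]
step 10: [C=(4 - 2) | E=∅ | A=∅ | R=[addR :: mulL(1)]]
step 11: [C=4 | E=∅ | A=∅ | R=[subR :: addR :: mulL(1)]]
step 12: [C=2 | E=∅ | A=∅ | R=[subL(4) :: addR :: mulL(1)]]
step 13: [C=(if0 -4 then 3 else 3) | E=∅ | A=∅ | R=[addL(2) :: mulL(1)]]
step 14: [C=-4 | E=∅ | A=∅ | R=[if0 :: addL(2) :: mulL(1)]]
step 15: [C=3 | E=∅ | A=∅ | R=[addL(2) :: mulL(1)]]
→ final value 5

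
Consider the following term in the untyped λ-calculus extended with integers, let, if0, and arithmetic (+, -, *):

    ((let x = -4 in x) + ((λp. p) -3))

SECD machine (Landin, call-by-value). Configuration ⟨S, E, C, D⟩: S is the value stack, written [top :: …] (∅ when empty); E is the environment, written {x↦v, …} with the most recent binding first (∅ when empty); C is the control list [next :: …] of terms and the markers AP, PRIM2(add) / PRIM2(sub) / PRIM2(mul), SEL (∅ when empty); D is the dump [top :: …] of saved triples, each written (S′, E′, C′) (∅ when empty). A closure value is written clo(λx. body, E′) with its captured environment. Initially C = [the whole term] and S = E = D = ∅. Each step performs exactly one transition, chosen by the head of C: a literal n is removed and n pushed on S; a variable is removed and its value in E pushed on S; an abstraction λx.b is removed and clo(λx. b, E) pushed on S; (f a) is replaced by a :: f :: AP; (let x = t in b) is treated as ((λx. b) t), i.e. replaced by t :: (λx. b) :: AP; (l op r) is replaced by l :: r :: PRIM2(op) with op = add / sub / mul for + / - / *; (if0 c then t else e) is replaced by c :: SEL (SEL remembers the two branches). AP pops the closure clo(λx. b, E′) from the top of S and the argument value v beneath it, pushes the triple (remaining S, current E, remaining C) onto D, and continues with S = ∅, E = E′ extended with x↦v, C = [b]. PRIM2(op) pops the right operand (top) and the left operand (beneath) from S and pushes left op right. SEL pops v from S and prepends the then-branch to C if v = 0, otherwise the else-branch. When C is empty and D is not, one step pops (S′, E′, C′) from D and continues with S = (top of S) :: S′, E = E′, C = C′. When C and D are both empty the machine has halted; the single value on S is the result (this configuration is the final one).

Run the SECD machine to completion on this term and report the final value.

step 0: [S=∅ | E=∅ | C=[((let x = -4 in x) + ((λp. p) -3))] | D=∅]
step 1: [S=∅ | E=∅ | C=[(let x = -4 in x) :: ((λp. p) -3) :: PRIM2(add)] | D=∅]
step 2: [S=∅ | E=∅ | C=[-4 :: (λx. x) :: AP :: ((λp. p) -3) :: PRIM2(add)] | D=∅]
step 3: [S=[-4] | E=∅ | C=[(λx. x) :: AP :: ((λp. p) -3) :: PRIM2(add)] | D=∅]
step 4: [S=[clo(λx. x, ∅) :: -4] | E=∅ | C=[AP :: ((λp. p) -3) :: PRIM2(add)] | D=∅]
step 5: [S=∅ | E={x↦-4} | C=[x] | D=[(∅, ∅, [((λp. p) -3) :: PRIM2(add)])]]
step 6: [S=[-4] | E={x↦-4} | C=∅ | D=[(∅, ∅, [((λp. p) -3) :: PRIM2(add)])]]
step 7: [S=[-4] | E=∅ | C=[((λp. p) -3) :: PRIM2(add)] | D=∅]
step 8: [S=[-4] | E=∅ | C=[-3 :: (λp. p) :: AP :: PRIM2(add)] | D=∅]
step 9: [S=[-3 :: -4] | E=∅ | C=[(λp. p) :: AP :: PRIM2(add)] | D=∅]
step 10: [S=[clo(λp. p, ∅) :: -3 :: -4] | E=∅ | C=[AP :: PRIM2(add)] | D=∅]
step 11: [S=∅ | E={p↦-3} | C=[p] | D=[([-4], ∅, [PRIM2(add)])]]
step 12: [S=[-3] | E={p↦-3} | C=∅ | D=[([-4], ∅, [PRIM2(add)])]]
step 13: [S=[-3 :: -4] | E=∅ | C=[PRIM2(add)] | D=∅]
step 14: [S=[-7] | E=∅ | C=∅ | D=∅]
→ final value -7

Answer: -7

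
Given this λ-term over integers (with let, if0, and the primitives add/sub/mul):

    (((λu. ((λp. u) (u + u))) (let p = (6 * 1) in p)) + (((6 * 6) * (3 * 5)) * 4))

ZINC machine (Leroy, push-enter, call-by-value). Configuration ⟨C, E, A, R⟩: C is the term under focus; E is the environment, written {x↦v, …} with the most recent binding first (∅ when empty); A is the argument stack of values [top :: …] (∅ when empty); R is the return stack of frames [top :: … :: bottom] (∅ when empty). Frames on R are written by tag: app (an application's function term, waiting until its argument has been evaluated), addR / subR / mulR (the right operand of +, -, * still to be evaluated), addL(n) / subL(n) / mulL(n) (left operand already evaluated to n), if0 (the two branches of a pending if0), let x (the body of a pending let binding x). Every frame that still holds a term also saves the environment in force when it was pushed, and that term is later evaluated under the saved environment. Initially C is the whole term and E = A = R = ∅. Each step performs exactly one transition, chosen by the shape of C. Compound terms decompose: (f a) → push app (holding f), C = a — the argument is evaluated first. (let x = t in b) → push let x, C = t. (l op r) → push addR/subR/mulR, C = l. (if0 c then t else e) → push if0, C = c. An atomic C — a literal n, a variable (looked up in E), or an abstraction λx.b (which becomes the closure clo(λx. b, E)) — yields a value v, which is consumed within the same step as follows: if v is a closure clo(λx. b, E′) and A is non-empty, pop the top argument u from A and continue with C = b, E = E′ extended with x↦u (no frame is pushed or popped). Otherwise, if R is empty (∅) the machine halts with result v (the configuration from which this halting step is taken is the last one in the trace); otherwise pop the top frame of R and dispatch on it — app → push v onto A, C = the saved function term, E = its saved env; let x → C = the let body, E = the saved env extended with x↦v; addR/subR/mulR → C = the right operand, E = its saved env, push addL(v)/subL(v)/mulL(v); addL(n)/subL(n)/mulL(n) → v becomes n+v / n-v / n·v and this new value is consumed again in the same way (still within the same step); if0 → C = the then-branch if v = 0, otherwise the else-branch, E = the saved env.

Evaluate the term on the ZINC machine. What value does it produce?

Answer: 2166

Machine steps:
step 0: ⟨C=(((λu. ((λp. u) (u + u))) (let p = (6 * 1) in p)) + (((6 * 6) * (3 * 5)) * 4)); E=∅; A=∅; R=∅⟩
step 1: ⟨C=((λu. ((λp. u) (u + u))) (let p = (6 * 1) in p)); E=∅; A=∅; R=[addR]⟩
step 2: ⟨C=(let p = (6 * 1) in p); E=∅; A=∅; R=[app :: addR]⟩
step 3: ⟨C=(6 * 1); E=∅; A=∅; R=[let p :: app :: addR]⟩
step 4: ⟨C=6; E=∅; A=∅; R=[mulR :: let p :: app :: addR]⟩
step 5: ⟨C=1; E=∅; A=∅; R=[mulL(6) :: let p :: app :: addR]⟩
step 6: ⟨C=p; E={p↦6}; A=∅; R=[app :: addR]⟩
step 7: ⟨C=(λu. ((λp. u) (u + u))); E=∅; A=[6]; R=[addR]⟩
step 8: ⟨C=((λp. u) (u + u)); E={u↦6}; A=∅; R=[addR]⟩
step 9: ⟨C=(u + u); E={u↦6}; A=∅; R=[app :: addR]⟩
step 10: ⟨C=u; E={u↦6}; A=∅; R=[addR :: app :: addR]⟩
step 11: ⟨C=u; E={u↦6}; A=∅; R=[addL(6) :: app :: addR]⟩
step 12: ⟨C=(λp. u); E={u↦6}; A=[12]; R=[addR]⟩
step 13: ⟨C=u; E={p↦12, u↦6}; A=∅; R=[addR]⟩
step 14: ⟨C=(((6 * 6) * (3 * 5)) * 4); E=∅; A=∅; R=[addL(6)]⟩
step 15: ⟨C=((6 * 6) * (3 * 5)); E=∅; A=∅; R=[mulR :: addL(6)]⟩
step 16: ⟨C=(6 * 6); E=∅; A=∅; R=[mulR :: mulR :: addL(6)]⟩
step 17: ⟨C=6; E=∅; A=∅; R=[mulR :: mulR :: mulR :: addL(6)]⟩
step 18: ⟨C=6; E=∅; A=∅; R=[mulL(6) :: mulR :: mulR :: addL(6)]⟩
step 19: ⟨C=(3 * 5); E=∅; A=∅; R=[mulL(36) :: mulR :: addL(6)]⟩
step 20: ⟨C=3; E=∅; A=∅; R=[mulR :: mulL(36) :: mulR :: addL(6)]⟩
step 21: ⟨C=5; E=∅; A=∅; R=[mulL(3) :: mulL(36) :: mulR :: addL(6)]⟩
step 22: ⟨C=4; E=∅; A=∅; R=[mulL(540) :: addL(6)]⟩
→ final value 2166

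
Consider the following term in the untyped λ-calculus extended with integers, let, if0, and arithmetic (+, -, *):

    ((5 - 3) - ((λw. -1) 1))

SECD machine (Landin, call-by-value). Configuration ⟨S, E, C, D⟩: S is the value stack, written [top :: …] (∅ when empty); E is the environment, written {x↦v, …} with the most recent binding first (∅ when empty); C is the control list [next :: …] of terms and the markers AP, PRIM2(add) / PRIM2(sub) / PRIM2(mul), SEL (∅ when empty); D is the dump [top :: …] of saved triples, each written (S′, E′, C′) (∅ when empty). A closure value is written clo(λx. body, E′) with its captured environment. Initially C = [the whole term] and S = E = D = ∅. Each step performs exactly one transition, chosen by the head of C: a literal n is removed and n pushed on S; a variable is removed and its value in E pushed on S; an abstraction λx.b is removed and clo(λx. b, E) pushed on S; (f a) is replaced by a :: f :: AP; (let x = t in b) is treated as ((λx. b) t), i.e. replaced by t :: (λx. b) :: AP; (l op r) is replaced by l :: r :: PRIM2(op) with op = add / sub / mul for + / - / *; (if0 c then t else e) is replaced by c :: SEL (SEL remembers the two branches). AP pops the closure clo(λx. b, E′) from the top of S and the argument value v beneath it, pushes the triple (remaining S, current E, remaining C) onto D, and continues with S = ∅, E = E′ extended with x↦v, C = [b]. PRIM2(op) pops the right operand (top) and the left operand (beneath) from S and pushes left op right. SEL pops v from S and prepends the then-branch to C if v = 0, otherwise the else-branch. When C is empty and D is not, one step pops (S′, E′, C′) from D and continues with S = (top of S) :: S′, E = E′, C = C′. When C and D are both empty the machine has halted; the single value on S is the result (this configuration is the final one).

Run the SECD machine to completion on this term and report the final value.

[0] <S=∅, E=∅, C=[((5 - 3) - ((λw. -1) 1))], D=∅>
[1] <S=∅, E=∅, C=[(5 - 3) :: ((λw. -1) 1) :: PRIM2(sub)], D=∅>
[2] <S=∅, E=∅, C=[5 :: 3 :: PRIM2(sub) :: ((λw. -1) 1) :: PRIM2(sub)], D=∅>
[3] <S=[5], E=∅, C=[3 :: PRIM2(sub) :: ((λw. -1) 1) :: PRIM2(sub)], D=∅>
[4] <S=[3 :: 5], E=∅, C=[PRIM2(sub) :: ((λw. -1) 1) :: PRIM2(sub)], D=∅>
[5] <S=[2], E=∅, C=[((λw. -1) 1) :: PRIM2(sub)], D=∅>
[6] <S=[2], E=∅, C=[1 :: (λw. -1) :: AP :: PRIM2(sub)], D=∅>
[7] <S=[1 :: 2], E=∅, C=[(λw. -1) :: AP :: PRIM2(sub)], D=∅>
[8] <S=[clo(λw. -1, ∅) :: 1 :: 2], E=∅, C=[AP :: PRIM2(sub)], D=∅>
[9] <S=∅, E={w↦1}, C=[-1], D=[([2], ∅, [PRIM2(sub)])]>
[10] <S=[-1], E={w↦1}, C=∅, D=[([2], ∅, [PRIM2(sub)])]>
[11] <S=[-1 :: 2], E=∅, C=[PRIM2(sub)], D=∅>
[12] <S=[3], E=∅, C=∅, D=∅>
→ final value 3

Answer: 3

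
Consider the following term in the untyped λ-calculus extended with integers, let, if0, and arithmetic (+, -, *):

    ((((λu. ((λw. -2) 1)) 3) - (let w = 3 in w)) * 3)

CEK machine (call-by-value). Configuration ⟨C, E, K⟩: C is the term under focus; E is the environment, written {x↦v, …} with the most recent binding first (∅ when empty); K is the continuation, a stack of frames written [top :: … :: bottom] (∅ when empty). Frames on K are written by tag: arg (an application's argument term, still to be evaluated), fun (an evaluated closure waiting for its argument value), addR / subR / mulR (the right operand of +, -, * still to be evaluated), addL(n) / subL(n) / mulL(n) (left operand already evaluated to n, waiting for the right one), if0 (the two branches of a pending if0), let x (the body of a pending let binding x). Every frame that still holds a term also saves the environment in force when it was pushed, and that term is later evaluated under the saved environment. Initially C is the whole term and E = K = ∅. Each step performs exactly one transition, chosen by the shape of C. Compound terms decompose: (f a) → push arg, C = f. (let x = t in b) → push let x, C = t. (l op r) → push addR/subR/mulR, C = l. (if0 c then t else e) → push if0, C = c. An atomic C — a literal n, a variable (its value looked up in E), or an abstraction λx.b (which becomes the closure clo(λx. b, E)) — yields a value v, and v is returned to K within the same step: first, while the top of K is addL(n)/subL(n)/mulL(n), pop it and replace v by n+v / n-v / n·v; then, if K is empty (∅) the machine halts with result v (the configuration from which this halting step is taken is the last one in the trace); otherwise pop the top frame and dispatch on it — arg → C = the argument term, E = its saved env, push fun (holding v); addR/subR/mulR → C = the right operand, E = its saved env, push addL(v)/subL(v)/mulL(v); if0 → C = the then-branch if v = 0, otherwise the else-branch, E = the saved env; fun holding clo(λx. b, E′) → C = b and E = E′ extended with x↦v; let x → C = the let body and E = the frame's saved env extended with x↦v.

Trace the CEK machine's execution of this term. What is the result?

Answer: -15

Derivation:
t=0: <C=((((λu. ((λw. -2) 1)) 3) - (let w = 3 in w)) * 3), E=∅, K=∅>
t=1: <C=(((λu. ((λw. -2) 1)) 3) - (let w = 3 in w)), E=∅, K=[mulR]>
t=2: <C=((λu. ((λw. -2) 1)) 3), E=∅, K=[subR :: mulR]>
t=3: <C=(λu. ((λw. -2) 1)), E=∅, K=[arg :: subR :: mulR]>
t=4: <C=3, E=∅, K=[fun :: subR :: mulR]>
t=5: <C=((λw. -2) 1), E={u↦3}, K=[subR :: mulR]>
t=6: <C=(λw. -2), E={u↦3}, K=[arg :: subR :: mulR]>
t=7: <C=1, E={u↦3}, K=[fun :: subR :: mulR]>
t=8: <C=-2, E={w↦1, u↦3}, K=[subR :: mulR]>
t=9: <C=(let w = 3 in w), E=∅, K=[subL(-2) :: mulR]>
t=10: <C=3, E=∅, K=[let w :: subL(-2) :: mulR]>
t=11: <C=w, E={w↦3}, K=[subL(-2) :: mulR]>
t=12: <C=3, E=∅, K=[mulL(-5)]>
→ final value -15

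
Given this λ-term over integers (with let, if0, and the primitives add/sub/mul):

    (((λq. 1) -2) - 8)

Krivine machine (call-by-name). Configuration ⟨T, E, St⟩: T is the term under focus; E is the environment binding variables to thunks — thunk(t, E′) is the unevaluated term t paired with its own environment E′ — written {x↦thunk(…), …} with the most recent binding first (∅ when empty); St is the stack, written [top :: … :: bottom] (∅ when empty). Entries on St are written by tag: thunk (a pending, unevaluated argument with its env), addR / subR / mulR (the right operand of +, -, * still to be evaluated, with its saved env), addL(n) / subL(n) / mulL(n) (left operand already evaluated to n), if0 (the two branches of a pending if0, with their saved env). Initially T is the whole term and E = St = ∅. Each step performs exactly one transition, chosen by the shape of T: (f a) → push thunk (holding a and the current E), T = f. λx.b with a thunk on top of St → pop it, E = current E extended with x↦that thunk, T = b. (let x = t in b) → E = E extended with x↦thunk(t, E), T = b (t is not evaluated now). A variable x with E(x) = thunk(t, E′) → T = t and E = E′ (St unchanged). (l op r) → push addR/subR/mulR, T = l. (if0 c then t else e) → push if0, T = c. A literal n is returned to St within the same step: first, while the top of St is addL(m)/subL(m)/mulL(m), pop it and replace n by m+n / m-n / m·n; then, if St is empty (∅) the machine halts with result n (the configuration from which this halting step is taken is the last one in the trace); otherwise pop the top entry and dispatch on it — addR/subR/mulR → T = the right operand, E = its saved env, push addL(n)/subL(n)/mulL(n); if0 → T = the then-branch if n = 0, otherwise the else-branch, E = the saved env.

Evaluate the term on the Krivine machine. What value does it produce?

Answer: -7

Derivation:
t=0: [T=(((λq. 1) -2) - 8) | E=∅ | St=∅]
t=1: [T=((λq. 1) -2) | E=∅ | St=[subR]]
t=2: [T=(λq. 1) | E=∅ | St=[thunk :: subR]]
t=3: [T=1 | E={q↦thunk(-2, ∅)} | St=[subR]]
t=4: [T=8 | E=∅ | St=[subL(1)]]
→ final value -7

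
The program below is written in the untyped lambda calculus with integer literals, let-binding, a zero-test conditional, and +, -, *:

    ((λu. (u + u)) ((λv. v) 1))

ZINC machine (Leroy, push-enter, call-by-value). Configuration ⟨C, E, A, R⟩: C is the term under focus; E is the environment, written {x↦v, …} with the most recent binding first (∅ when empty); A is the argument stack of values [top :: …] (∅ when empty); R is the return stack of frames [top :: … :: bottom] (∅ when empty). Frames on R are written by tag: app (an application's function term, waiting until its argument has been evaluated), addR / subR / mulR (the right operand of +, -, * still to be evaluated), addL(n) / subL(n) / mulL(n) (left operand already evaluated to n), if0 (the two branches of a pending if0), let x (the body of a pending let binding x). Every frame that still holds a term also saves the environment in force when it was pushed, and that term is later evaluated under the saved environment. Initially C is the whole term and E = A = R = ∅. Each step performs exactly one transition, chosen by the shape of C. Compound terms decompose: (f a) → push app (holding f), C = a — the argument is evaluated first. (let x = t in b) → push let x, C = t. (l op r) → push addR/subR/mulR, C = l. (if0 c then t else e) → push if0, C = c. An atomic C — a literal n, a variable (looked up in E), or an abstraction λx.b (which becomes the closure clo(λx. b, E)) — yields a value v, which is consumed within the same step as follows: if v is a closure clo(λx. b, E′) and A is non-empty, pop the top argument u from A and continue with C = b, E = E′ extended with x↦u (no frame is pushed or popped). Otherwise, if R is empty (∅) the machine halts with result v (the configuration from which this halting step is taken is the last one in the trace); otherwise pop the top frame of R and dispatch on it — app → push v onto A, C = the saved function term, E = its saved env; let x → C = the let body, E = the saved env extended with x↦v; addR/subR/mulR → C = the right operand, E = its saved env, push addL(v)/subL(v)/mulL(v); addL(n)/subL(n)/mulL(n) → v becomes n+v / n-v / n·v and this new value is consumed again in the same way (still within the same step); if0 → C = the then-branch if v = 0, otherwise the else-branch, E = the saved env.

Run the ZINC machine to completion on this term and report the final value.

Answer: 2

Derivation:
step 0: <C=((λu. (u + u)) ((λv. v) 1)), E=∅, A=∅, R=∅>
step 1: <C=((λv. v) 1), E=∅, A=∅, R=[app]>
step 2: <C=1, E=∅, A=∅, R=[app :: app]>
step 3: <C=(λv. v), E=∅, A=[1], R=[app]>
step 4: <C=v, E={v↦1}, A=∅, R=[app]>
step 5: <C=(λu. (u + u)), E=∅, A=[1], R=∅>
step 6: <C=(u + u), E={u↦1}, A=∅, R=∅>
step 7: <C=u, E={u↦1}, A=∅, R=[addR]>
step 8: <C=u, E={u↦1}, A=∅, R=[addL(1)]>
→ final value 2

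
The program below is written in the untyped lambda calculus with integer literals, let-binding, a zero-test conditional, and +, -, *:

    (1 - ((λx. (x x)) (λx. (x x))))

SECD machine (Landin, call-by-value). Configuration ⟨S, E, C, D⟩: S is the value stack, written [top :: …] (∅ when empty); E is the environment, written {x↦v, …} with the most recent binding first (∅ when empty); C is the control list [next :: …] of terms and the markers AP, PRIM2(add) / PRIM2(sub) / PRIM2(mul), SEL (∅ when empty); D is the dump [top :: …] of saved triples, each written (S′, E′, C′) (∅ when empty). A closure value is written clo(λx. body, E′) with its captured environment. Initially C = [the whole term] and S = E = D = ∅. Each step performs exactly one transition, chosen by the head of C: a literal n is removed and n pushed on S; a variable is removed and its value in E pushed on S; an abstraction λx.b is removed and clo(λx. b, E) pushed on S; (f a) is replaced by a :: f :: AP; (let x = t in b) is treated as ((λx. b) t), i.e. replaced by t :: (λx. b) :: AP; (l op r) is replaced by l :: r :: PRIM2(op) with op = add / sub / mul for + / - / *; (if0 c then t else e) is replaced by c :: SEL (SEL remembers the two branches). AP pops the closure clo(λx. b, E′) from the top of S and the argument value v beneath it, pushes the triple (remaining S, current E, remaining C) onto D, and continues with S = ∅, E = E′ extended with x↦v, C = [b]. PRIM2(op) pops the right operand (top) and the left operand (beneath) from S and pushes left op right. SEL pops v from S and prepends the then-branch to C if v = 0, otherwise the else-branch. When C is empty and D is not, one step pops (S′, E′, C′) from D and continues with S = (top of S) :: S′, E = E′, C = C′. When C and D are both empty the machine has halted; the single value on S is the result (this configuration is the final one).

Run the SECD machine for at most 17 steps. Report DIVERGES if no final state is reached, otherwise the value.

[0] [S=∅ | E=∅ | C=[(1 - ((λx. (x x)) (λx. (x x))))] | D=∅]
[1] [S=∅ | E=∅ | C=[1 :: ((λx. (x x)) (λx. (x x))) :: PRIM2(sub)] | D=∅]
[2] [S=[1] | E=∅ | C=[((λx. (x x)) (λx. (x x))) :: PRIM2(sub)] | D=∅]
[3] [S=[1] | E=∅ | C=[(λx. (x x)) :: (λx. (x x)) :: AP :: PRIM2(sub)] | D=∅]
[4] [S=[clo(λx. (x x), ∅) :: 1] | E=∅ | C=[(λx. (x x)) :: AP :: PRIM2(sub)] | D=∅]
[5] [S=[clo(λx. (x x), ∅) :: clo(λx. (x x), ∅) :: 1] | E=∅ | C=[AP :: PRIM2(sub)] | D=∅]
[6] [S=∅ | E={x↦clo(λx. (x x), ∅)} | C=[(x x)] | D=[([1], ∅, [PRIM2(sub)])]]
[7] [S=∅ | E={x↦clo(λx. (x x), ∅)} | C=[x :: x :: AP] | D=[([1], ∅, [PRIM2(sub)])]]
[8] [S=[clo(λx. (x x), ∅)] | E={x↦clo(λx. (x x), ∅)} | C=[x :: AP] | D=[([1], ∅, [PRIM2(sub)])]]
[9] [S=[clo(λx. (x x), ∅) :: clo(λx. (x x), ∅)] | E={x↦clo(λx. (x x), ∅)} | C=[AP] | D=[([1], ∅, [PRIM2(sub)])]]
[10] [S=∅ | E={x↦clo(λx. (x x), ∅)} | C=[(x x)] | D=[(∅, {x↦clo(λx. (x x), ∅)}, ∅) :: ([1], ∅, [PRIM2(sub)])]]
[11] [S=∅ | E={x↦clo(λx. (x x), ∅)} | C=[x :: x :: AP] | D=[(∅, {x↦clo(λx. (x x), ∅)}, ∅) :: ([1], ∅, [PRIM2(sub)])]]
[12] [S=[clo(λx. (x x), ∅)] | E={x↦clo(λx. (x x), ∅)} | C=[x :: AP] | D=[(∅, {x↦clo(λx. (x x), ∅)}, ∅) :: ([1], ∅, [PRIM2(sub)])]]
[13] [S=[clo(λx. (x x), ∅) :: clo(λx. (x x), ∅)] | E={x↦clo(λx. (x x), ∅)} | C=[AP] | D=[(∅, {x↦clo(λx. (x x), ∅)}, ∅) :: ([1], ∅, [PRIM2(sub)])]]
[14] [S=∅ | E={x↦clo(λx. (x x), ∅)} | C=[(x x)] | D=[(∅, {x↦clo(λx. (x x), ∅)}, ∅) :: (∅, {x↦clo(λx. (x x), ∅)}, ∅) :: ([1], ∅, [PRIM2(sub)])]]
[15] [S=∅ | E={x↦clo(λx. (x x), ∅)} | C=[x :: x :: AP] | D=[(∅, {x↦clo(λx. (x x), ∅)}, ∅) :: (∅, {x↦clo(λx. (x x), ∅)}, ∅) :: ([1], ∅, [PRIM2(sub)])]]
[16] [S=[clo(λx. (x x), ∅)] | E={x↦clo(λx. (x x), ∅)} | C=[x :: AP] | D=[(∅, {x↦clo(λx. (x x), ∅)}, ∅) :: (∅, {x↦clo(λx. (x x), ∅)}, ∅) :: ([1], ∅, [PRIM2(sub)])]]
[17] [S=[clo(λx. (x x), ∅) :: clo(λx. (x x), ∅)] | E={x↦clo(λx. (x x), ∅)} | C=[AP] | D=[(∅, {x↦clo(λx. (x x), ∅)}, ∅) :: (∅, {x↦clo(λx. (x x), ∅)}, ∅) :: ([1], ∅, [PRIM2(sub)])]]
→ 17 transitions taken and the configuration is still not final: no result within 17 steps

Answer: DIVERGES (no final state within 17 steps)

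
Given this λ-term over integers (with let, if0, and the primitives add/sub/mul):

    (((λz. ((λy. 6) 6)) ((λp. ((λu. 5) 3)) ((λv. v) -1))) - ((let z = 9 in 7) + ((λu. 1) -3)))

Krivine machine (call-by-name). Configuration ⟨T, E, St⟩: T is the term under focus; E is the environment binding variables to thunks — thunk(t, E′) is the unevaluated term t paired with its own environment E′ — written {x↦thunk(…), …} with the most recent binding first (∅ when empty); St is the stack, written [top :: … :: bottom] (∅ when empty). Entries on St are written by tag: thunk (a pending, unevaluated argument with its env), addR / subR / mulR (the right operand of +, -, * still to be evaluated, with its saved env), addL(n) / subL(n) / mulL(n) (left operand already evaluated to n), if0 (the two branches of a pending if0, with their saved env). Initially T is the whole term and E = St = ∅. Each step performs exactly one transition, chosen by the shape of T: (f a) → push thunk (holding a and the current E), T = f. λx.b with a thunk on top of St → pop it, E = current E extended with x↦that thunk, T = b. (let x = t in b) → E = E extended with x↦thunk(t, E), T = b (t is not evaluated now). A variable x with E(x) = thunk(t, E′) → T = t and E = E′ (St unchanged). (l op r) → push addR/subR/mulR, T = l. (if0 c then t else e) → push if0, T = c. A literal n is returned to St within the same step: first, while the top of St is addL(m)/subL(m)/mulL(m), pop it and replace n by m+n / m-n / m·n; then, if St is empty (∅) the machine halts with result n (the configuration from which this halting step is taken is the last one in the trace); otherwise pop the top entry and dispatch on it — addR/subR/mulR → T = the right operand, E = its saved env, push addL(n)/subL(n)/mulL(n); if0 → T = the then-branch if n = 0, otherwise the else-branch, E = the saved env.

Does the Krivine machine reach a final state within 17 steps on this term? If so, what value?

0. <T=(((λz. ((λy. 6) 6)) ((λp. ((λu. 5) 3)) ((λv. v) -1))) - ((let z = 9 in 7) + ((λu. 1) -3))), E=∅, St=∅>
1. <T=((λz. ((λy. 6) 6)) ((λp. ((λu. 5) 3)) ((λv. v) -1))), E=∅, St=[subR]>
2. <T=(λz. ((λy. 6) 6)), E=∅, St=[thunk :: subR]>
3. <T=((λy. 6) 6), E={z↦thunk(((λp. ((λu. 5) 3)) ((λv. v) -1)), ∅)}, St=[subR]>
4. <T=(λy. 6), E={z↦thunk(((λp. ((λu. 5) 3)) ((λv. v) -1)), ∅)}, St=[thunk :: subR]>
5. <T=6, E={y↦thunk(6, {z↦thunk(((λp. ((λu. 5) 3)) ((λv. v) -1)), ∅)}), z↦thunk(((λp. ((λu. 5) 3)) ((λv. v) -1)), ∅)}, St=[subR]>
6. <T=((let z = 9 in 7) + ((λu. 1) -3)), E=∅, St=[subL(6)]>
7. <T=(let z = 9 in 7), E=∅, St=[addR :: subL(6)]>
8. <T=7, E={z↦thunk(9, ∅)}, St=[addR :: subL(6)]>
9. <T=((λu. 1) -3), E=∅, St=[addL(7) :: subL(6)]>
10. <T=(λu. 1), E=∅, St=[thunk :: addL(7) :: subL(6)]>
11. <T=1, E={u↦thunk(-3, ∅)}, St=[addL(7) :: subL(6)]>
→ final value -2

Answer: -2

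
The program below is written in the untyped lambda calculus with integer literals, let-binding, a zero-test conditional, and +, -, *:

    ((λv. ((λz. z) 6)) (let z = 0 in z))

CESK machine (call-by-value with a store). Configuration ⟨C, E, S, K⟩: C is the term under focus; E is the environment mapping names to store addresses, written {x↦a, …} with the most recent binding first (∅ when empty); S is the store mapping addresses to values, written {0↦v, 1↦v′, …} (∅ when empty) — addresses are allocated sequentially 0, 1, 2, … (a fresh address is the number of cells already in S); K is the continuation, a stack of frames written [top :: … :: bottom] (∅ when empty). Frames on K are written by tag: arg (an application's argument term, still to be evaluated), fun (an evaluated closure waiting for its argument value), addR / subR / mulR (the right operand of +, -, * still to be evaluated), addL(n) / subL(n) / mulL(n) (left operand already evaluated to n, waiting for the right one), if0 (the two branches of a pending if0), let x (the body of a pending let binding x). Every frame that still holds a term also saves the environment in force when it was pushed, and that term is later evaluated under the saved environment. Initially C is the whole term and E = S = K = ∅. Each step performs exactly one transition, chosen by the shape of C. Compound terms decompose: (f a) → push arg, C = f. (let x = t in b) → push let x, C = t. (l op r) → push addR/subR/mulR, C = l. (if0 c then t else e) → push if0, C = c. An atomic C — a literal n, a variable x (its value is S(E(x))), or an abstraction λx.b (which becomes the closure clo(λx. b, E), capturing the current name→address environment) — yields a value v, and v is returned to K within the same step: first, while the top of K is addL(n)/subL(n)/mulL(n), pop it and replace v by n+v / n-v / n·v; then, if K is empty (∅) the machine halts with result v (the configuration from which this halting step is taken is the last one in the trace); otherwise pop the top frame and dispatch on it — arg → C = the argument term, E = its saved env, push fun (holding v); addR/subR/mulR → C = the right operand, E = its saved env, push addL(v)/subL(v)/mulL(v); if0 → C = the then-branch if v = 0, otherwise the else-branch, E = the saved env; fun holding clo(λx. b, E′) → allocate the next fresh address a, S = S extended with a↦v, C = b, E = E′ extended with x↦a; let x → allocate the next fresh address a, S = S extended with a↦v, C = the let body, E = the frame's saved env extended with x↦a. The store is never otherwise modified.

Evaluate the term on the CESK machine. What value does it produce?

t=0: ⟨C=((λv. ((λz. z) 6)) (let z = 0 in z)); E=∅; S=∅; K=∅⟩
t=1: ⟨C=(λv. ((λz. z) 6)); E=∅; S=∅; K=[arg]⟩
t=2: ⟨C=(let z = 0 in z); E=∅; S=∅; K=[fun]⟩
t=3: ⟨C=0; E=∅; S=∅; K=[let z :: fun]⟩
t=4: ⟨C=z; E={z↦0}; S={0↦0}; K=[fun]⟩
t=5: ⟨C=((λz. z) 6); E={v↦1}; S={0↦0, 1↦0}; K=∅⟩
t=6: ⟨C=(λz. z); E={v↦1}; S={0↦0, 1↦0}; K=[arg]⟩
t=7: ⟨C=6; E={v↦1}; S={0↦0, 1↦0}; K=[fun]⟩
t=8: ⟨C=z; E={z↦2, v↦1}; S={0↦0, 1↦0, 2↦6}; K=∅⟩
→ final value 6

Answer: 6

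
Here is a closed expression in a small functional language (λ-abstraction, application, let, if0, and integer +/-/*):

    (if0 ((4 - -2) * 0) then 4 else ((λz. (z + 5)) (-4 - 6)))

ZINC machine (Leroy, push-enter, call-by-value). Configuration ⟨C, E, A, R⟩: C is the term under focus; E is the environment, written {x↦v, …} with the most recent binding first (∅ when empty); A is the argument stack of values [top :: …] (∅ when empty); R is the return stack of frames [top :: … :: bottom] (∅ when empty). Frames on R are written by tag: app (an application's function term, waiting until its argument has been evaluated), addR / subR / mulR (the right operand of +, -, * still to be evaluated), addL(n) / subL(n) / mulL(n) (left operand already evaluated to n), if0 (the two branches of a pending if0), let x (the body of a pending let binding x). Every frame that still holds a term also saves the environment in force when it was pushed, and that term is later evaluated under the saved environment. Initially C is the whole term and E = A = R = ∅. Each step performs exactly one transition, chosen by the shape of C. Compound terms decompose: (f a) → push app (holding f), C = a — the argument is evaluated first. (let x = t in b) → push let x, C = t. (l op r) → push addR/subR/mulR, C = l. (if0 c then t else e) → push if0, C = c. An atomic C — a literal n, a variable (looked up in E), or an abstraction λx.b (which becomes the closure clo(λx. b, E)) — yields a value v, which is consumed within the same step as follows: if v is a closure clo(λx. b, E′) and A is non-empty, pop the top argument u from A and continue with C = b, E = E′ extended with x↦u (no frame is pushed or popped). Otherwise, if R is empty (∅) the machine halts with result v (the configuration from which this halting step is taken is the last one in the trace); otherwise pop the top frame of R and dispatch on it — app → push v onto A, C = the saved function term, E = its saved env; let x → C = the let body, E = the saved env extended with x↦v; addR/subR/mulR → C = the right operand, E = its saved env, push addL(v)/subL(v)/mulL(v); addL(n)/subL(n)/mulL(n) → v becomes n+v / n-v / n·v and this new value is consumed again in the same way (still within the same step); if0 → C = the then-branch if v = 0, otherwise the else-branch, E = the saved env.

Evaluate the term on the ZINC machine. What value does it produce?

Answer: 4

Machine steps:
t=0: <C=(if0 ((4 - -2) * 0) then 4 else ((λz. (z + 5)) (-4 - 6))), E=∅, A=∅, R=∅>
t=1: <C=((4 - -2) * 0), E=∅, A=∅, R=[if0]>
t=2: <C=(4 - -2), E=∅, A=∅, R=[mulR :: if0]>
t=3: <C=4, E=∅, A=∅, R=[subR :: mulR :: if0]>
t=4: <C=-2, E=∅, A=∅, R=[subL(4) :: mulR :: if0]>
t=5: <C=0, E=∅, A=∅, R=[mulL(6) :: if0]>
t=6: <C=4, E=∅, A=∅, R=∅>
→ final value 4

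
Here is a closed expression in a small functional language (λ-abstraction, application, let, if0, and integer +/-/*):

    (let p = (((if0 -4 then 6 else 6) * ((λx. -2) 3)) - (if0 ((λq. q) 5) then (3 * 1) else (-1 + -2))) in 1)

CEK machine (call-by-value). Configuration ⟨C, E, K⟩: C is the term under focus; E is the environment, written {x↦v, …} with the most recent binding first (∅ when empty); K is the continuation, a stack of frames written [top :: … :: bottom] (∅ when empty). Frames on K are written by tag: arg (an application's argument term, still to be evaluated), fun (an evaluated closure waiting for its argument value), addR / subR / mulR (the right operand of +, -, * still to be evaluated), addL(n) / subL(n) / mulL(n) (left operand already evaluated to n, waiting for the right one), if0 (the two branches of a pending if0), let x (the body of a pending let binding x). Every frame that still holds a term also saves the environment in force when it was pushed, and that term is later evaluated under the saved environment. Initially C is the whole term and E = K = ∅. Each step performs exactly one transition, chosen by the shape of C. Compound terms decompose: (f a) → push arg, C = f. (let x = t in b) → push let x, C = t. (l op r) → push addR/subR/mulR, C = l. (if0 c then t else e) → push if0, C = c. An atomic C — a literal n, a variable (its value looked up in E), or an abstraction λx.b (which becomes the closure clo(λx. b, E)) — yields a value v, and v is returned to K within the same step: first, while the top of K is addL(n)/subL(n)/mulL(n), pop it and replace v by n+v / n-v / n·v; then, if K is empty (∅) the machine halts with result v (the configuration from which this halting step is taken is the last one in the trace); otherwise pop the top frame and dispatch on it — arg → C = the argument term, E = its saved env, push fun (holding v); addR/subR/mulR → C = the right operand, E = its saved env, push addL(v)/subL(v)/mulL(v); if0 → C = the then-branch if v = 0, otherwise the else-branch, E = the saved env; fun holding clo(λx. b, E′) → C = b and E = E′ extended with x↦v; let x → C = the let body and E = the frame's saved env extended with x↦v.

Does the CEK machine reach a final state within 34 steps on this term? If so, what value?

Answer: 1

Derivation:
t=0: ⟨C=(let p = (((if0 -4 then 6 else 6) * ((λx. -2) 3)) - (if0 ((λq. q) 5) then (3 * 1) else (-1 + -2))) in 1); E=∅; K=∅⟩
t=1: ⟨C=(((if0 -4 then 6 else 6) * ((λx. -2) 3)) - (if0 ((λq. q) 5) then (3 * 1) else (-1 + -2))); E=∅; K=[let p]⟩
t=2: ⟨C=((if0 -4 then 6 else 6) * ((λx. -2) 3)); E=∅; K=[subR :: let p]⟩
t=3: ⟨C=(if0 -4 then 6 else 6); E=∅; K=[mulR :: subR :: let p]⟩
t=4: ⟨C=-4; E=∅; K=[if0 :: mulR :: subR :: let p]⟩
t=5: ⟨C=6; E=∅; K=[mulR :: subR :: let p]⟩
t=6: ⟨C=((λx. -2) 3); E=∅; K=[mulL(6) :: subR :: let p]⟩
t=7: ⟨C=(λx. -2); E=∅; K=[arg :: mulL(6) :: subR :: let p]⟩
t=8: ⟨C=3; E=∅; K=[fun :: mulL(6) :: subR :: let p]⟩
t=9: ⟨C=-2; E={x↦3}; K=[mulL(6) :: subR :: let p]⟩
t=10: ⟨C=(if0 ((λq. q) 5) then (3 * 1) else (-1 + -2)); E=∅; K=[subL(-12) :: let p]⟩
t=11: ⟨C=((λq. q) 5); E=∅; K=[if0 :: subL(-12) :: let p]⟩
t=12: ⟨C=(λq. q); E=∅; K=[arg :: if0 :: subL(-12) :: let p]⟩
t=13: ⟨C=5; E=∅; K=[fun :: if0 :: subL(-12) :: let p]⟩
t=14: ⟨C=q; E={q↦5}; K=[if0 :: subL(-12) :: let p]⟩
t=15: ⟨C=(-1 + -2); E=∅; K=[subL(-12) :: let p]⟩
t=16: ⟨C=-1; E=∅; K=[addR :: subL(-12) :: let p]⟩
t=17: ⟨C=-2; E=∅; K=[addL(-1) :: subL(-12) :: let p]⟩
t=18: ⟨C=1; E={p↦-9}; K=∅⟩
→ final value 1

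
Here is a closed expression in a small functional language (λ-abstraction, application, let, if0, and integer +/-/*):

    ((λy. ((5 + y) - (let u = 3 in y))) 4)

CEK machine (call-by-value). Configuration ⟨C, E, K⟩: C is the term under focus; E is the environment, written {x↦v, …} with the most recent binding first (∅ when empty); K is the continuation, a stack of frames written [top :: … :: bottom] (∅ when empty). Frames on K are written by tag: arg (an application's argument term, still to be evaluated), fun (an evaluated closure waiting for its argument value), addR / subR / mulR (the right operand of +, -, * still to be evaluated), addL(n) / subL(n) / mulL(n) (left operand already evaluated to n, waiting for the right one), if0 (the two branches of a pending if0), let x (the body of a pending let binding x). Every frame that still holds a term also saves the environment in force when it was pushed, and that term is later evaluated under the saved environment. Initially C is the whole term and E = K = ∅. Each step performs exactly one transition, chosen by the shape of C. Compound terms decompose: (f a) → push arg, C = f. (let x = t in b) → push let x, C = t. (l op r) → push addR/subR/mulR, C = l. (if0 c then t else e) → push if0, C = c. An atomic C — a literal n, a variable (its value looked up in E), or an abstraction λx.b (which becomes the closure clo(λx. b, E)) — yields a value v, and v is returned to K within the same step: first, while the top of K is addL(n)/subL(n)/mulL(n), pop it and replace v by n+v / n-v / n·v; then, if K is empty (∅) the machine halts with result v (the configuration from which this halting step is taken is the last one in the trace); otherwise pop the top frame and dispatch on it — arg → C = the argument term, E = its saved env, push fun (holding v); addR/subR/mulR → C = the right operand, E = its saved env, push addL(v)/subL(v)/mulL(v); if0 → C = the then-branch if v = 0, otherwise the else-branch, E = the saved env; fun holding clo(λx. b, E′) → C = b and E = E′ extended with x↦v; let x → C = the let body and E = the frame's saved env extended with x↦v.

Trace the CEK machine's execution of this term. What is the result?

Answer: 5

Execution trace:
0. ⟨C=((λy. ((5 + y) - (let u = 3 in y))) 4); E=∅; K=∅⟩
1. ⟨C=(λy. ((5 + y) - (let u = 3 in y))); E=∅; K=[arg]⟩
2. ⟨C=4; E=∅; K=[fun]⟩
3. ⟨C=((5 + y) - (let u = 3 in y)); E={y↦4}; K=∅⟩
4. ⟨C=(5 + y); E={y↦4}; K=[subR]⟩
5. ⟨C=5; E={y↦4}; K=[addR :: subR]⟩
6. ⟨C=y; E={y↦4}; K=[addL(5) :: subR]⟩
7. ⟨C=(let u = 3 in y); E={y↦4}; K=[subL(9)]⟩
8. ⟨C=3; E={y↦4}; K=[let u :: subL(9)]⟩
9. ⟨C=y; E={u↦3, y↦4}; K=[subL(9)]⟩
→ final value 5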